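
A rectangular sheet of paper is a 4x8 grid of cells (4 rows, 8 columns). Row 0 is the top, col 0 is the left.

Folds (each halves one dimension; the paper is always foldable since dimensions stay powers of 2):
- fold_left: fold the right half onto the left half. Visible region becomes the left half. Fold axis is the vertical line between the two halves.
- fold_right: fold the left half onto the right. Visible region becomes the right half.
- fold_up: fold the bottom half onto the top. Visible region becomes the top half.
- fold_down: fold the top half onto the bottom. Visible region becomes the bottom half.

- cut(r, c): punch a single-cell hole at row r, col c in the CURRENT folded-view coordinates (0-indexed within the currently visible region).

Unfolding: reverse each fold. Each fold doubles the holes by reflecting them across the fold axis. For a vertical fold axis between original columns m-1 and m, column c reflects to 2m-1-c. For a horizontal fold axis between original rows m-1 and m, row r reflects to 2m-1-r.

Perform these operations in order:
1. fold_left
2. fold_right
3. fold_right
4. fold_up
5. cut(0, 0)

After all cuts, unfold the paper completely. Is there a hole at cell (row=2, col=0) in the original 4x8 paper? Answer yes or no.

Op 1 fold_left: fold axis v@4; visible region now rows[0,4) x cols[0,4) = 4x4
Op 2 fold_right: fold axis v@2; visible region now rows[0,4) x cols[2,4) = 4x2
Op 3 fold_right: fold axis v@3; visible region now rows[0,4) x cols[3,4) = 4x1
Op 4 fold_up: fold axis h@2; visible region now rows[0,2) x cols[3,4) = 2x1
Op 5 cut(0, 0): punch at orig (0,3); cuts so far [(0, 3)]; region rows[0,2) x cols[3,4) = 2x1
Unfold 1 (reflect across h@2): 2 holes -> [(0, 3), (3, 3)]
Unfold 2 (reflect across v@3): 4 holes -> [(0, 2), (0, 3), (3, 2), (3, 3)]
Unfold 3 (reflect across v@2): 8 holes -> [(0, 0), (0, 1), (0, 2), (0, 3), (3, 0), (3, 1), (3, 2), (3, 3)]
Unfold 4 (reflect across v@4): 16 holes -> [(0, 0), (0, 1), (0, 2), (0, 3), (0, 4), (0, 5), (0, 6), (0, 7), (3, 0), (3, 1), (3, 2), (3, 3), (3, 4), (3, 5), (3, 6), (3, 7)]
Holes: [(0, 0), (0, 1), (0, 2), (0, 3), (0, 4), (0, 5), (0, 6), (0, 7), (3, 0), (3, 1), (3, 2), (3, 3), (3, 4), (3, 5), (3, 6), (3, 7)]

Answer: no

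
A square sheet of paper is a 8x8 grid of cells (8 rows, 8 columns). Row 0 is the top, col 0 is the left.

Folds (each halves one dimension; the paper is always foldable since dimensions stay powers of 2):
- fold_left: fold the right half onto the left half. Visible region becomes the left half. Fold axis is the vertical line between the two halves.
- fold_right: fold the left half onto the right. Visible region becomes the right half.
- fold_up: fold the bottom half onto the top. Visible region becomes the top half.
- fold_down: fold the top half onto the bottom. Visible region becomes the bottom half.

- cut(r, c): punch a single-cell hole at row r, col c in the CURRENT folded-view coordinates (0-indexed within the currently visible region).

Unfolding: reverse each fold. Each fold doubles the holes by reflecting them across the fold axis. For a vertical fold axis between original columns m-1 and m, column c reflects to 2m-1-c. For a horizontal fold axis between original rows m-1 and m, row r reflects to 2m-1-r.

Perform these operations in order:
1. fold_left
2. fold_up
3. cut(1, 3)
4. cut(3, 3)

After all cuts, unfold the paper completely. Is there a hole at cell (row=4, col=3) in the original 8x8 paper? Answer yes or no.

Answer: yes

Derivation:
Op 1 fold_left: fold axis v@4; visible region now rows[0,8) x cols[0,4) = 8x4
Op 2 fold_up: fold axis h@4; visible region now rows[0,4) x cols[0,4) = 4x4
Op 3 cut(1, 3): punch at orig (1,3); cuts so far [(1, 3)]; region rows[0,4) x cols[0,4) = 4x4
Op 4 cut(3, 3): punch at orig (3,3); cuts so far [(1, 3), (3, 3)]; region rows[0,4) x cols[0,4) = 4x4
Unfold 1 (reflect across h@4): 4 holes -> [(1, 3), (3, 3), (4, 3), (6, 3)]
Unfold 2 (reflect across v@4): 8 holes -> [(1, 3), (1, 4), (3, 3), (3, 4), (4, 3), (4, 4), (6, 3), (6, 4)]
Holes: [(1, 3), (1, 4), (3, 3), (3, 4), (4, 3), (4, 4), (6, 3), (6, 4)]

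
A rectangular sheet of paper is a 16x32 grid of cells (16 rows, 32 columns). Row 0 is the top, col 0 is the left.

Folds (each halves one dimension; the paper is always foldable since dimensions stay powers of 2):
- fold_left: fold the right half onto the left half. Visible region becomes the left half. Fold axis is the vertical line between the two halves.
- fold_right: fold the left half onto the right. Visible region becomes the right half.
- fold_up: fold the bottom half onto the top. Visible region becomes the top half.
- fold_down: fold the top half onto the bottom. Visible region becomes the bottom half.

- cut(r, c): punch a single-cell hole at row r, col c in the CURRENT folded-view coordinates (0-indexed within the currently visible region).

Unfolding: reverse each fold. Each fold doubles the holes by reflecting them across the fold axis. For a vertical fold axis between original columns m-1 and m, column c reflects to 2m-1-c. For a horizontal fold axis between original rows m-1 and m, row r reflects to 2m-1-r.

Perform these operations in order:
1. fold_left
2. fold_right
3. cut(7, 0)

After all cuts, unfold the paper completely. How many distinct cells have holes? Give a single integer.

Answer: 4

Derivation:
Op 1 fold_left: fold axis v@16; visible region now rows[0,16) x cols[0,16) = 16x16
Op 2 fold_right: fold axis v@8; visible region now rows[0,16) x cols[8,16) = 16x8
Op 3 cut(7, 0): punch at orig (7,8); cuts so far [(7, 8)]; region rows[0,16) x cols[8,16) = 16x8
Unfold 1 (reflect across v@8): 2 holes -> [(7, 7), (7, 8)]
Unfold 2 (reflect across v@16): 4 holes -> [(7, 7), (7, 8), (7, 23), (7, 24)]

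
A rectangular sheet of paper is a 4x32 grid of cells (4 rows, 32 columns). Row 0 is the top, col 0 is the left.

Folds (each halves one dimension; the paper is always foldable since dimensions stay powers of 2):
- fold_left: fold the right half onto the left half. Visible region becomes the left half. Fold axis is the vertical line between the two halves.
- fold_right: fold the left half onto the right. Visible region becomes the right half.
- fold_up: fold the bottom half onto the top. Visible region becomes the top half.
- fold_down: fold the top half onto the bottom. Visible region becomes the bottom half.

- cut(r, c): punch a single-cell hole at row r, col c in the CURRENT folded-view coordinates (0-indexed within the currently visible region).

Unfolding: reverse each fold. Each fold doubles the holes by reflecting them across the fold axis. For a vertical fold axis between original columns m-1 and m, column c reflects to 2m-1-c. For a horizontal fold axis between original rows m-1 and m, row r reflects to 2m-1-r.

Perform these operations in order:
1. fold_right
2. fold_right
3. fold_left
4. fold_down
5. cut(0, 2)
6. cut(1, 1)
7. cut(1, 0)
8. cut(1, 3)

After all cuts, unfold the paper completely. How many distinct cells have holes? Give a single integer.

Op 1 fold_right: fold axis v@16; visible region now rows[0,4) x cols[16,32) = 4x16
Op 2 fold_right: fold axis v@24; visible region now rows[0,4) x cols[24,32) = 4x8
Op 3 fold_left: fold axis v@28; visible region now rows[0,4) x cols[24,28) = 4x4
Op 4 fold_down: fold axis h@2; visible region now rows[2,4) x cols[24,28) = 2x4
Op 5 cut(0, 2): punch at orig (2,26); cuts so far [(2, 26)]; region rows[2,4) x cols[24,28) = 2x4
Op 6 cut(1, 1): punch at orig (3,25); cuts so far [(2, 26), (3, 25)]; region rows[2,4) x cols[24,28) = 2x4
Op 7 cut(1, 0): punch at orig (3,24); cuts so far [(2, 26), (3, 24), (3, 25)]; region rows[2,4) x cols[24,28) = 2x4
Op 8 cut(1, 3): punch at orig (3,27); cuts so far [(2, 26), (3, 24), (3, 25), (3, 27)]; region rows[2,4) x cols[24,28) = 2x4
Unfold 1 (reflect across h@2): 8 holes -> [(0, 24), (0, 25), (0, 27), (1, 26), (2, 26), (3, 24), (3, 25), (3, 27)]
Unfold 2 (reflect across v@28): 16 holes -> [(0, 24), (0, 25), (0, 27), (0, 28), (0, 30), (0, 31), (1, 26), (1, 29), (2, 26), (2, 29), (3, 24), (3, 25), (3, 27), (3, 28), (3, 30), (3, 31)]
Unfold 3 (reflect across v@24): 32 holes -> [(0, 16), (0, 17), (0, 19), (0, 20), (0, 22), (0, 23), (0, 24), (0, 25), (0, 27), (0, 28), (0, 30), (0, 31), (1, 18), (1, 21), (1, 26), (1, 29), (2, 18), (2, 21), (2, 26), (2, 29), (3, 16), (3, 17), (3, 19), (3, 20), (3, 22), (3, 23), (3, 24), (3, 25), (3, 27), (3, 28), (3, 30), (3, 31)]
Unfold 4 (reflect across v@16): 64 holes -> [(0, 0), (0, 1), (0, 3), (0, 4), (0, 6), (0, 7), (0, 8), (0, 9), (0, 11), (0, 12), (0, 14), (0, 15), (0, 16), (0, 17), (0, 19), (0, 20), (0, 22), (0, 23), (0, 24), (0, 25), (0, 27), (0, 28), (0, 30), (0, 31), (1, 2), (1, 5), (1, 10), (1, 13), (1, 18), (1, 21), (1, 26), (1, 29), (2, 2), (2, 5), (2, 10), (2, 13), (2, 18), (2, 21), (2, 26), (2, 29), (3, 0), (3, 1), (3, 3), (3, 4), (3, 6), (3, 7), (3, 8), (3, 9), (3, 11), (3, 12), (3, 14), (3, 15), (3, 16), (3, 17), (3, 19), (3, 20), (3, 22), (3, 23), (3, 24), (3, 25), (3, 27), (3, 28), (3, 30), (3, 31)]

Answer: 64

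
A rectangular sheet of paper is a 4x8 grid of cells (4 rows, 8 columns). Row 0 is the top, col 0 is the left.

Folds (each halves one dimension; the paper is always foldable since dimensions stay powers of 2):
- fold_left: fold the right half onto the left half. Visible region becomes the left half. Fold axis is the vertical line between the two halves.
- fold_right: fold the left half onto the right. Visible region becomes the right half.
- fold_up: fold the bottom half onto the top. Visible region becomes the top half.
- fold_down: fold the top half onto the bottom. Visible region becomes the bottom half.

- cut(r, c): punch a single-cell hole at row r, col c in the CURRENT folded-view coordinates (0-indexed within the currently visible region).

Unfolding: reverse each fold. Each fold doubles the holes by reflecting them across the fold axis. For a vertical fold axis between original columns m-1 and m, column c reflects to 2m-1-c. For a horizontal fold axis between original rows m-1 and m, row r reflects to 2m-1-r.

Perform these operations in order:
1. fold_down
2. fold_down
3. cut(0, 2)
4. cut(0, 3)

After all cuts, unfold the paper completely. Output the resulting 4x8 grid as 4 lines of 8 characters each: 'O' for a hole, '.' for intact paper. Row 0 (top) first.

Answer: ..OO....
..OO....
..OO....
..OO....

Derivation:
Op 1 fold_down: fold axis h@2; visible region now rows[2,4) x cols[0,8) = 2x8
Op 2 fold_down: fold axis h@3; visible region now rows[3,4) x cols[0,8) = 1x8
Op 3 cut(0, 2): punch at orig (3,2); cuts so far [(3, 2)]; region rows[3,4) x cols[0,8) = 1x8
Op 4 cut(0, 3): punch at orig (3,3); cuts so far [(3, 2), (3, 3)]; region rows[3,4) x cols[0,8) = 1x8
Unfold 1 (reflect across h@3): 4 holes -> [(2, 2), (2, 3), (3, 2), (3, 3)]
Unfold 2 (reflect across h@2): 8 holes -> [(0, 2), (0, 3), (1, 2), (1, 3), (2, 2), (2, 3), (3, 2), (3, 3)]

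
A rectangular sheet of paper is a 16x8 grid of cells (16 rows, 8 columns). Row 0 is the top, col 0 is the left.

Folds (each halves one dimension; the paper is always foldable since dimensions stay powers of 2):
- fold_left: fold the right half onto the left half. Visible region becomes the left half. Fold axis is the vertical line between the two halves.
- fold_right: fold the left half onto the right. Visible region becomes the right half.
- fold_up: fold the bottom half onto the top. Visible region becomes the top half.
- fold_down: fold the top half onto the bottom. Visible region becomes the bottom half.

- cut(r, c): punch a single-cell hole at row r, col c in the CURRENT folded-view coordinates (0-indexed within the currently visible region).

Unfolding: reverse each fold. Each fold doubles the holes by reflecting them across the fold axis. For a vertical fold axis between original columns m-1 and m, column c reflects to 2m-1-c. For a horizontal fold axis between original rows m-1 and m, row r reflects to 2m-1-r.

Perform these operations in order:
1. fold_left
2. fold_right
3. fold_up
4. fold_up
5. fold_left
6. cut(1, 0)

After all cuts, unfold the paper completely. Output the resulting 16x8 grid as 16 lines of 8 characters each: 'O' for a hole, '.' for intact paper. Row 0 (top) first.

Op 1 fold_left: fold axis v@4; visible region now rows[0,16) x cols[0,4) = 16x4
Op 2 fold_right: fold axis v@2; visible region now rows[0,16) x cols[2,4) = 16x2
Op 3 fold_up: fold axis h@8; visible region now rows[0,8) x cols[2,4) = 8x2
Op 4 fold_up: fold axis h@4; visible region now rows[0,4) x cols[2,4) = 4x2
Op 5 fold_left: fold axis v@3; visible region now rows[0,4) x cols[2,3) = 4x1
Op 6 cut(1, 0): punch at orig (1,2); cuts so far [(1, 2)]; region rows[0,4) x cols[2,3) = 4x1
Unfold 1 (reflect across v@3): 2 holes -> [(1, 2), (1, 3)]
Unfold 2 (reflect across h@4): 4 holes -> [(1, 2), (1, 3), (6, 2), (6, 3)]
Unfold 3 (reflect across h@8): 8 holes -> [(1, 2), (1, 3), (6, 2), (6, 3), (9, 2), (9, 3), (14, 2), (14, 3)]
Unfold 4 (reflect across v@2): 16 holes -> [(1, 0), (1, 1), (1, 2), (1, 3), (6, 0), (6, 1), (6, 2), (6, 3), (9, 0), (9, 1), (9, 2), (9, 3), (14, 0), (14, 1), (14, 2), (14, 3)]
Unfold 5 (reflect across v@4): 32 holes -> [(1, 0), (1, 1), (1, 2), (1, 3), (1, 4), (1, 5), (1, 6), (1, 7), (6, 0), (6, 1), (6, 2), (6, 3), (6, 4), (6, 5), (6, 6), (6, 7), (9, 0), (9, 1), (9, 2), (9, 3), (9, 4), (9, 5), (9, 6), (9, 7), (14, 0), (14, 1), (14, 2), (14, 3), (14, 4), (14, 5), (14, 6), (14, 7)]

Answer: ........
OOOOOOOO
........
........
........
........
OOOOOOOO
........
........
OOOOOOOO
........
........
........
........
OOOOOOOO
........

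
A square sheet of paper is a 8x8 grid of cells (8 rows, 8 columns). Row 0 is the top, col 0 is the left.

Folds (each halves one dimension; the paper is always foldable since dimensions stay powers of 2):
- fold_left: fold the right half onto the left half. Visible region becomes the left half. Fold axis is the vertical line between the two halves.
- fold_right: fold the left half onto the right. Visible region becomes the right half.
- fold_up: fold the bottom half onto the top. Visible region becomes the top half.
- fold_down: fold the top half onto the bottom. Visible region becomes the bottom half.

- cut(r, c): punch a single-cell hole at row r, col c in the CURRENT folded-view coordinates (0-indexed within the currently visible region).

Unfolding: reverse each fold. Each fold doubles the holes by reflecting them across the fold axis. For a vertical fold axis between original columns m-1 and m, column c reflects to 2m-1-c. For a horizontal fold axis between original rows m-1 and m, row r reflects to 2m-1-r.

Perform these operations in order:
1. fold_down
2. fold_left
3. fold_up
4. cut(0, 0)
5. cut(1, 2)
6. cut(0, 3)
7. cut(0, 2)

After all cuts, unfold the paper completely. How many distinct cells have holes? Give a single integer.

Answer: 32

Derivation:
Op 1 fold_down: fold axis h@4; visible region now rows[4,8) x cols[0,8) = 4x8
Op 2 fold_left: fold axis v@4; visible region now rows[4,8) x cols[0,4) = 4x4
Op 3 fold_up: fold axis h@6; visible region now rows[4,6) x cols[0,4) = 2x4
Op 4 cut(0, 0): punch at orig (4,0); cuts so far [(4, 0)]; region rows[4,6) x cols[0,4) = 2x4
Op 5 cut(1, 2): punch at orig (5,2); cuts so far [(4, 0), (5, 2)]; region rows[4,6) x cols[0,4) = 2x4
Op 6 cut(0, 3): punch at orig (4,3); cuts so far [(4, 0), (4, 3), (5, 2)]; region rows[4,6) x cols[0,4) = 2x4
Op 7 cut(0, 2): punch at orig (4,2); cuts so far [(4, 0), (4, 2), (4, 3), (5, 2)]; region rows[4,6) x cols[0,4) = 2x4
Unfold 1 (reflect across h@6): 8 holes -> [(4, 0), (4, 2), (4, 3), (5, 2), (6, 2), (7, 0), (7, 2), (7, 3)]
Unfold 2 (reflect across v@4): 16 holes -> [(4, 0), (4, 2), (4, 3), (4, 4), (4, 5), (4, 7), (5, 2), (5, 5), (6, 2), (6, 5), (7, 0), (7, 2), (7, 3), (7, 4), (7, 5), (7, 7)]
Unfold 3 (reflect across h@4): 32 holes -> [(0, 0), (0, 2), (0, 3), (0, 4), (0, 5), (0, 7), (1, 2), (1, 5), (2, 2), (2, 5), (3, 0), (3, 2), (3, 3), (3, 4), (3, 5), (3, 7), (4, 0), (4, 2), (4, 3), (4, 4), (4, 5), (4, 7), (5, 2), (5, 5), (6, 2), (6, 5), (7, 0), (7, 2), (7, 3), (7, 4), (7, 5), (7, 7)]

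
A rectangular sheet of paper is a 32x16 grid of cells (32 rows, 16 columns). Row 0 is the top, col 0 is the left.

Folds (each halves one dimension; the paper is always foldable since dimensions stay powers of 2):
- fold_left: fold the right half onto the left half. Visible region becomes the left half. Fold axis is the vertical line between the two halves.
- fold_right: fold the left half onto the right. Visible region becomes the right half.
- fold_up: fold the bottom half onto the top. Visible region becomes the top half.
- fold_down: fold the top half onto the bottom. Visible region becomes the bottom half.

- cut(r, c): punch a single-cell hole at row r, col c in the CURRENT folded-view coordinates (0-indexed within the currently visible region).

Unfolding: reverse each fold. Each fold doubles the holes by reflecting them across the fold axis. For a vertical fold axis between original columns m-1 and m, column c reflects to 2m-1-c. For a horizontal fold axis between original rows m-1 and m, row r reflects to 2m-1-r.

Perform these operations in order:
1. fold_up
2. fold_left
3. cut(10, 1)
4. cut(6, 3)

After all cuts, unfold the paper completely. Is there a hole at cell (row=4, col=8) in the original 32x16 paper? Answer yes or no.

Op 1 fold_up: fold axis h@16; visible region now rows[0,16) x cols[0,16) = 16x16
Op 2 fold_left: fold axis v@8; visible region now rows[0,16) x cols[0,8) = 16x8
Op 3 cut(10, 1): punch at orig (10,1); cuts so far [(10, 1)]; region rows[0,16) x cols[0,8) = 16x8
Op 4 cut(6, 3): punch at orig (6,3); cuts so far [(6, 3), (10, 1)]; region rows[0,16) x cols[0,8) = 16x8
Unfold 1 (reflect across v@8): 4 holes -> [(6, 3), (6, 12), (10, 1), (10, 14)]
Unfold 2 (reflect across h@16): 8 holes -> [(6, 3), (6, 12), (10, 1), (10, 14), (21, 1), (21, 14), (25, 3), (25, 12)]
Holes: [(6, 3), (6, 12), (10, 1), (10, 14), (21, 1), (21, 14), (25, 3), (25, 12)]

Answer: no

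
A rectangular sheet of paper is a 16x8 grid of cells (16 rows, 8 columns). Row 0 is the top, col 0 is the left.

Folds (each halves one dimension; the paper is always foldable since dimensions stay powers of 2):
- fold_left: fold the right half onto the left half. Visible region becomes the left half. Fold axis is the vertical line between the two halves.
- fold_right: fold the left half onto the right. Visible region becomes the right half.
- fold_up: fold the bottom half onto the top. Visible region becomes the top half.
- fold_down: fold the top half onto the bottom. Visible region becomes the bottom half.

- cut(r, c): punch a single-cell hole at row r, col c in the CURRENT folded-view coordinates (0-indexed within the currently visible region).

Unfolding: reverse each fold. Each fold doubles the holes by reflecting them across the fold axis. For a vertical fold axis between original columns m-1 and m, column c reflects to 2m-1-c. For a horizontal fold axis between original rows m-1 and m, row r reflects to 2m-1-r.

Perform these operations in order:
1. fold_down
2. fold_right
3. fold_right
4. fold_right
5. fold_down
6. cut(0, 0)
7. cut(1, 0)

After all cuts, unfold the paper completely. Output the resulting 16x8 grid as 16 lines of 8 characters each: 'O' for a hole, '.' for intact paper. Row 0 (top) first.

Answer: ........
........
OOOOOOOO
OOOOOOOO
OOOOOOOO
OOOOOOOO
........
........
........
........
OOOOOOOO
OOOOOOOO
OOOOOOOO
OOOOOOOO
........
........

Derivation:
Op 1 fold_down: fold axis h@8; visible region now rows[8,16) x cols[0,8) = 8x8
Op 2 fold_right: fold axis v@4; visible region now rows[8,16) x cols[4,8) = 8x4
Op 3 fold_right: fold axis v@6; visible region now rows[8,16) x cols[6,8) = 8x2
Op 4 fold_right: fold axis v@7; visible region now rows[8,16) x cols[7,8) = 8x1
Op 5 fold_down: fold axis h@12; visible region now rows[12,16) x cols[7,8) = 4x1
Op 6 cut(0, 0): punch at orig (12,7); cuts so far [(12, 7)]; region rows[12,16) x cols[7,8) = 4x1
Op 7 cut(1, 0): punch at orig (13,7); cuts so far [(12, 7), (13, 7)]; region rows[12,16) x cols[7,8) = 4x1
Unfold 1 (reflect across h@12): 4 holes -> [(10, 7), (11, 7), (12, 7), (13, 7)]
Unfold 2 (reflect across v@7): 8 holes -> [(10, 6), (10, 7), (11, 6), (11, 7), (12, 6), (12, 7), (13, 6), (13, 7)]
Unfold 3 (reflect across v@6): 16 holes -> [(10, 4), (10, 5), (10, 6), (10, 7), (11, 4), (11, 5), (11, 6), (11, 7), (12, 4), (12, 5), (12, 6), (12, 7), (13, 4), (13, 5), (13, 6), (13, 7)]
Unfold 4 (reflect across v@4): 32 holes -> [(10, 0), (10, 1), (10, 2), (10, 3), (10, 4), (10, 5), (10, 6), (10, 7), (11, 0), (11, 1), (11, 2), (11, 3), (11, 4), (11, 5), (11, 6), (11, 7), (12, 0), (12, 1), (12, 2), (12, 3), (12, 4), (12, 5), (12, 6), (12, 7), (13, 0), (13, 1), (13, 2), (13, 3), (13, 4), (13, 5), (13, 6), (13, 7)]
Unfold 5 (reflect across h@8): 64 holes -> [(2, 0), (2, 1), (2, 2), (2, 3), (2, 4), (2, 5), (2, 6), (2, 7), (3, 0), (3, 1), (3, 2), (3, 3), (3, 4), (3, 5), (3, 6), (3, 7), (4, 0), (4, 1), (4, 2), (4, 3), (4, 4), (4, 5), (4, 6), (4, 7), (5, 0), (5, 1), (5, 2), (5, 3), (5, 4), (5, 5), (5, 6), (5, 7), (10, 0), (10, 1), (10, 2), (10, 3), (10, 4), (10, 5), (10, 6), (10, 7), (11, 0), (11, 1), (11, 2), (11, 3), (11, 4), (11, 5), (11, 6), (11, 7), (12, 0), (12, 1), (12, 2), (12, 3), (12, 4), (12, 5), (12, 6), (12, 7), (13, 0), (13, 1), (13, 2), (13, 3), (13, 4), (13, 5), (13, 6), (13, 7)]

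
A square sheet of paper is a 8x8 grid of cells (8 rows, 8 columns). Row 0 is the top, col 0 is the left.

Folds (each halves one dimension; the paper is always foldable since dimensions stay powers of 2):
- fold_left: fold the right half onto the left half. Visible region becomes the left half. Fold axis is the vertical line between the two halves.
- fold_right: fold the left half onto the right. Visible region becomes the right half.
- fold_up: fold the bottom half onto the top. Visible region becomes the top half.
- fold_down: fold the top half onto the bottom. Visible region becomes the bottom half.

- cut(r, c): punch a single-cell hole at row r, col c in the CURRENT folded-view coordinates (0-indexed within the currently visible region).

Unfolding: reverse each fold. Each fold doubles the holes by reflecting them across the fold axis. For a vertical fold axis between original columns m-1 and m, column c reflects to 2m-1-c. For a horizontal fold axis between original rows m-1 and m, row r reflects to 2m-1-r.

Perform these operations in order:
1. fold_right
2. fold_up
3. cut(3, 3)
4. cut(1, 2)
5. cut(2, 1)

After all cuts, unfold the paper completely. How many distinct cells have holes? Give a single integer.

Answer: 12

Derivation:
Op 1 fold_right: fold axis v@4; visible region now rows[0,8) x cols[4,8) = 8x4
Op 2 fold_up: fold axis h@4; visible region now rows[0,4) x cols[4,8) = 4x4
Op 3 cut(3, 3): punch at orig (3,7); cuts so far [(3, 7)]; region rows[0,4) x cols[4,8) = 4x4
Op 4 cut(1, 2): punch at orig (1,6); cuts so far [(1, 6), (3, 7)]; region rows[0,4) x cols[4,8) = 4x4
Op 5 cut(2, 1): punch at orig (2,5); cuts so far [(1, 6), (2, 5), (3, 7)]; region rows[0,4) x cols[4,8) = 4x4
Unfold 1 (reflect across h@4): 6 holes -> [(1, 6), (2, 5), (3, 7), (4, 7), (5, 5), (6, 6)]
Unfold 2 (reflect across v@4): 12 holes -> [(1, 1), (1, 6), (2, 2), (2, 5), (3, 0), (3, 7), (4, 0), (4, 7), (5, 2), (5, 5), (6, 1), (6, 6)]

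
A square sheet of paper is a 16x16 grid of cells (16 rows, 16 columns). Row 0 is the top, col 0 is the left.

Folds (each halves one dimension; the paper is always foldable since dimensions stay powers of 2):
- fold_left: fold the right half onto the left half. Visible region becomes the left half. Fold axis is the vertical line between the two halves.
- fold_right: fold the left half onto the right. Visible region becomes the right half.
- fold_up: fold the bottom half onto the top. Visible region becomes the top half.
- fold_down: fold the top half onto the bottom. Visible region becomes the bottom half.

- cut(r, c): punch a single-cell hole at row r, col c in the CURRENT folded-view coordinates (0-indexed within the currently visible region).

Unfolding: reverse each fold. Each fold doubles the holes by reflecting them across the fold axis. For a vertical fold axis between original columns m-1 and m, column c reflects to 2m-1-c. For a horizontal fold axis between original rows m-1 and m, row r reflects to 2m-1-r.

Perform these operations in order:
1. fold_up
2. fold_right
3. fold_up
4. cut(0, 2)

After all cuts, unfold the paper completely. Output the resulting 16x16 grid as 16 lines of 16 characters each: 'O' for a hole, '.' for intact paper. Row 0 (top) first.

Op 1 fold_up: fold axis h@8; visible region now rows[0,8) x cols[0,16) = 8x16
Op 2 fold_right: fold axis v@8; visible region now rows[0,8) x cols[8,16) = 8x8
Op 3 fold_up: fold axis h@4; visible region now rows[0,4) x cols[8,16) = 4x8
Op 4 cut(0, 2): punch at orig (0,10); cuts so far [(0, 10)]; region rows[0,4) x cols[8,16) = 4x8
Unfold 1 (reflect across h@4): 2 holes -> [(0, 10), (7, 10)]
Unfold 2 (reflect across v@8): 4 holes -> [(0, 5), (0, 10), (7, 5), (7, 10)]
Unfold 3 (reflect across h@8): 8 holes -> [(0, 5), (0, 10), (7, 5), (7, 10), (8, 5), (8, 10), (15, 5), (15, 10)]

Answer: .....O....O.....
................
................
................
................
................
................
.....O....O.....
.....O....O.....
................
................
................
................
................
................
.....O....O.....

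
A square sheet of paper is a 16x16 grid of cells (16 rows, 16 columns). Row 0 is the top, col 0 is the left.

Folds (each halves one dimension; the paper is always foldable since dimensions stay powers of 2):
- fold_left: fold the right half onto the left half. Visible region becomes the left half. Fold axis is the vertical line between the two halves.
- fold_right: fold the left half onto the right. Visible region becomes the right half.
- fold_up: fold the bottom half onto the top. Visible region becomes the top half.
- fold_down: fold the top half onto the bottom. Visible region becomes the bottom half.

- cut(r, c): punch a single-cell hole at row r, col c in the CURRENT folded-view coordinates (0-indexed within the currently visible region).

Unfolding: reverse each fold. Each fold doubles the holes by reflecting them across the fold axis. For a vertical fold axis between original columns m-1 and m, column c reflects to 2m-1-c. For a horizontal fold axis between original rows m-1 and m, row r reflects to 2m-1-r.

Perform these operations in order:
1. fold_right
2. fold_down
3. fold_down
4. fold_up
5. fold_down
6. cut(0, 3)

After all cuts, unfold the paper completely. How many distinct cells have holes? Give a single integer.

Op 1 fold_right: fold axis v@8; visible region now rows[0,16) x cols[8,16) = 16x8
Op 2 fold_down: fold axis h@8; visible region now rows[8,16) x cols[8,16) = 8x8
Op 3 fold_down: fold axis h@12; visible region now rows[12,16) x cols[8,16) = 4x8
Op 4 fold_up: fold axis h@14; visible region now rows[12,14) x cols[8,16) = 2x8
Op 5 fold_down: fold axis h@13; visible region now rows[13,14) x cols[8,16) = 1x8
Op 6 cut(0, 3): punch at orig (13,11); cuts so far [(13, 11)]; region rows[13,14) x cols[8,16) = 1x8
Unfold 1 (reflect across h@13): 2 holes -> [(12, 11), (13, 11)]
Unfold 2 (reflect across h@14): 4 holes -> [(12, 11), (13, 11), (14, 11), (15, 11)]
Unfold 3 (reflect across h@12): 8 holes -> [(8, 11), (9, 11), (10, 11), (11, 11), (12, 11), (13, 11), (14, 11), (15, 11)]
Unfold 4 (reflect across h@8): 16 holes -> [(0, 11), (1, 11), (2, 11), (3, 11), (4, 11), (5, 11), (6, 11), (7, 11), (8, 11), (9, 11), (10, 11), (11, 11), (12, 11), (13, 11), (14, 11), (15, 11)]
Unfold 5 (reflect across v@8): 32 holes -> [(0, 4), (0, 11), (1, 4), (1, 11), (2, 4), (2, 11), (3, 4), (3, 11), (4, 4), (4, 11), (5, 4), (5, 11), (6, 4), (6, 11), (7, 4), (7, 11), (8, 4), (8, 11), (9, 4), (9, 11), (10, 4), (10, 11), (11, 4), (11, 11), (12, 4), (12, 11), (13, 4), (13, 11), (14, 4), (14, 11), (15, 4), (15, 11)]

Answer: 32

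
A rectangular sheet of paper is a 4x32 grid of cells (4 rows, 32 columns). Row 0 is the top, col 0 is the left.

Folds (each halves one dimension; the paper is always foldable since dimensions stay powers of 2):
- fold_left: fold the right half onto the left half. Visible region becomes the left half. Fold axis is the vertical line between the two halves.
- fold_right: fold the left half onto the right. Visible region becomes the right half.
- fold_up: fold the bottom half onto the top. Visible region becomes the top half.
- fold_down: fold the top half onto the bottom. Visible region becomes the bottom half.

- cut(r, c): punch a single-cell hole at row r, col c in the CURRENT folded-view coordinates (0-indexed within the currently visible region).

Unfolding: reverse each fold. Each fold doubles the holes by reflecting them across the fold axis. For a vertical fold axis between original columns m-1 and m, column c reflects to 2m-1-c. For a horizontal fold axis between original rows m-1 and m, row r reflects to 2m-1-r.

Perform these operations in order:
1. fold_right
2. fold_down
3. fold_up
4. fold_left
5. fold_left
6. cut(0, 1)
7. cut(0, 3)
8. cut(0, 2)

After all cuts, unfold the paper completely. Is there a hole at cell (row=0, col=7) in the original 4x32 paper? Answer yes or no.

Answer: no

Derivation:
Op 1 fold_right: fold axis v@16; visible region now rows[0,4) x cols[16,32) = 4x16
Op 2 fold_down: fold axis h@2; visible region now rows[2,4) x cols[16,32) = 2x16
Op 3 fold_up: fold axis h@3; visible region now rows[2,3) x cols[16,32) = 1x16
Op 4 fold_left: fold axis v@24; visible region now rows[2,3) x cols[16,24) = 1x8
Op 5 fold_left: fold axis v@20; visible region now rows[2,3) x cols[16,20) = 1x4
Op 6 cut(0, 1): punch at orig (2,17); cuts so far [(2, 17)]; region rows[2,3) x cols[16,20) = 1x4
Op 7 cut(0, 3): punch at orig (2,19); cuts so far [(2, 17), (2, 19)]; region rows[2,3) x cols[16,20) = 1x4
Op 8 cut(0, 2): punch at orig (2,18); cuts so far [(2, 17), (2, 18), (2, 19)]; region rows[2,3) x cols[16,20) = 1x4
Unfold 1 (reflect across v@20): 6 holes -> [(2, 17), (2, 18), (2, 19), (2, 20), (2, 21), (2, 22)]
Unfold 2 (reflect across v@24): 12 holes -> [(2, 17), (2, 18), (2, 19), (2, 20), (2, 21), (2, 22), (2, 25), (2, 26), (2, 27), (2, 28), (2, 29), (2, 30)]
Unfold 3 (reflect across h@3): 24 holes -> [(2, 17), (2, 18), (2, 19), (2, 20), (2, 21), (2, 22), (2, 25), (2, 26), (2, 27), (2, 28), (2, 29), (2, 30), (3, 17), (3, 18), (3, 19), (3, 20), (3, 21), (3, 22), (3, 25), (3, 26), (3, 27), (3, 28), (3, 29), (3, 30)]
Unfold 4 (reflect across h@2): 48 holes -> [(0, 17), (0, 18), (0, 19), (0, 20), (0, 21), (0, 22), (0, 25), (0, 26), (0, 27), (0, 28), (0, 29), (0, 30), (1, 17), (1, 18), (1, 19), (1, 20), (1, 21), (1, 22), (1, 25), (1, 26), (1, 27), (1, 28), (1, 29), (1, 30), (2, 17), (2, 18), (2, 19), (2, 20), (2, 21), (2, 22), (2, 25), (2, 26), (2, 27), (2, 28), (2, 29), (2, 30), (3, 17), (3, 18), (3, 19), (3, 20), (3, 21), (3, 22), (3, 25), (3, 26), (3, 27), (3, 28), (3, 29), (3, 30)]
Unfold 5 (reflect across v@16): 96 holes -> [(0, 1), (0, 2), (0, 3), (0, 4), (0, 5), (0, 6), (0, 9), (0, 10), (0, 11), (0, 12), (0, 13), (0, 14), (0, 17), (0, 18), (0, 19), (0, 20), (0, 21), (0, 22), (0, 25), (0, 26), (0, 27), (0, 28), (0, 29), (0, 30), (1, 1), (1, 2), (1, 3), (1, 4), (1, 5), (1, 6), (1, 9), (1, 10), (1, 11), (1, 12), (1, 13), (1, 14), (1, 17), (1, 18), (1, 19), (1, 20), (1, 21), (1, 22), (1, 25), (1, 26), (1, 27), (1, 28), (1, 29), (1, 30), (2, 1), (2, 2), (2, 3), (2, 4), (2, 5), (2, 6), (2, 9), (2, 10), (2, 11), (2, 12), (2, 13), (2, 14), (2, 17), (2, 18), (2, 19), (2, 20), (2, 21), (2, 22), (2, 25), (2, 26), (2, 27), (2, 28), (2, 29), (2, 30), (3, 1), (3, 2), (3, 3), (3, 4), (3, 5), (3, 6), (3, 9), (3, 10), (3, 11), (3, 12), (3, 13), (3, 14), (3, 17), (3, 18), (3, 19), (3, 20), (3, 21), (3, 22), (3, 25), (3, 26), (3, 27), (3, 28), (3, 29), (3, 30)]
Holes: [(0, 1), (0, 2), (0, 3), (0, 4), (0, 5), (0, 6), (0, 9), (0, 10), (0, 11), (0, 12), (0, 13), (0, 14), (0, 17), (0, 18), (0, 19), (0, 20), (0, 21), (0, 22), (0, 25), (0, 26), (0, 27), (0, 28), (0, 29), (0, 30), (1, 1), (1, 2), (1, 3), (1, 4), (1, 5), (1, 6), (1, 9), (1, 10), (1, 11), (1, 12), (1, 13), (1, 14), (1, 17), (1, 18), (1, 19), (1, 20), (1, 21), (1, 22), (1, 25), (1, 26), (1, 27), (1, 28), (1, 29), (1, 30), (2, 1), (2, 2), (2, 3), (2, 4), (2, 5), (2, 6), (2, 9), (2, 10), (2, 11), (2, 12), (2, 13), (2, 14), (2, 17), (2, 18), (2, 19), (2, 20), (2, 21), (2, 22), (2, 25), (2, 26), (2, 27), (2, 28), (2, 29), (2, 30), (3, 1), (3, 2), (3, 3), (3, 4), (3, 5), (3, 6), (3, 9), (3, 10), (3, 11), (3, 12), (3, 13), (3, 14), (3, 17), (3, 18), (3, 19), (3, 20), (3, 21), (3, 22), (3, 25), (3, 26), (3, 27), (3, 28), (3, 29), (3, 30)]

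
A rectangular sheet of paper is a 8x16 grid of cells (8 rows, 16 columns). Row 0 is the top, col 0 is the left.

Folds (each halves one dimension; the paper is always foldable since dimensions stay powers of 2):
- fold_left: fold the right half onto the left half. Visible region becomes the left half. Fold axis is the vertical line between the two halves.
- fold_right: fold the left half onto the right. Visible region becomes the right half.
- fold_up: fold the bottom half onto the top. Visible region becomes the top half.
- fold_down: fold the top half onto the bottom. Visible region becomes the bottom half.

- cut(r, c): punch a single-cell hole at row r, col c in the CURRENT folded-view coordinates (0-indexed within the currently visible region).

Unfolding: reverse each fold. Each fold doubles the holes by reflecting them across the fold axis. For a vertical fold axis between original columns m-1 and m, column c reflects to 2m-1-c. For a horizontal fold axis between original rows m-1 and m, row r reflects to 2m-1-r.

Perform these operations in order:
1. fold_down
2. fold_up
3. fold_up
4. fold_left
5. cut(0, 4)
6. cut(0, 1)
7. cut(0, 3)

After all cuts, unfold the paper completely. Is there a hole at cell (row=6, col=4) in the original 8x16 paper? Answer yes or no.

Op 1 fold_down: fold axis h@4; visible region now rows[4,8) x cols[0,16) = 4x16
Op 2 fold_up: fold axis h@6; visible region now rows[4,6) x cols[0,16) = 2x16
Op 3 fold_up: fold axis h@5; visible region now rows[4,5) x cols[0,16) = 1x16
Op 4 fold_left: fold axis v@8; visible region now rows[4,5) x cols[0,8) = 1x8
Op 5 cut(0, 4): punch at orig (4,4); cuts so far [(4, 4)]; region rows[4,5) x cols[0,8) = 1x8
Op 6 cut(0, 1): punch at orig (4,1); cuts so far [(4, 1), (4, 4)]; region rows[4,5) x cols[0,8) = 1x8
Op 7 cut(0, 3): punch at orig (4,3); cuts so far [(4, 1), (4, 3), (4, 4)]; region rows[4,5) x cols[0,8) = 1x8
Unfold 1 (reflect across v@8): 6 holes -> [(4, 1), (4, 3), (4, 4), (4, 11), (4, 12), (4, 14)]
Unfold 2 (reflect across h@5): 12 holes -> [(4, 1), (4, 3), (4, 4), (4, 11), (4, 12), (4, 14), (5, 1), (5, 3), (5, 4), (5, 11), (5, 12), (5, 14)]
Unfold 3 (reflect across h@6): 24 holes -> [(4, 1), (4, 3), (4, 4), (4, 11), (4, 12), (4, 14), (5, 1), (5, 3), (5, 4), (5, 11), (5, 12), (5, 14), (6, 1), (6, 3), (6, 4), (6, 11), (6, 12), (6, 14), (7, 1), (7, 3), (7, 4), (7, 11), (7, 12), (7, 14)]
Unfold 4 (reflect across h@4): 48 holes -> [(0, 1), (0, 3), (0, 4), (0, 11), (0, 12), (0, 14), (1, 1), (1, 3), (1, 4), (1, 11), (1, 12), (1, 14), (2, 1), (2, 3), (2, 4), (2, 11), (2, 12), (2, 14), (3, 1), (3, 3), (3, 4), (3, 11), (3, 12), (3, 14), (4, 1), (4, 3), (4, 4), (4, 11), (4, 12), (4, 14), (5, 1), (5, 3), (5, 4), (5, 11), (5, 12), (5, 14), (6, 1), (6, 3), (6, 4), (6, 11), (6, 12), (6, 14), (7, 1), (7, 3), (7, 4), (7, 11), (7, 12), (7, 14)]
Holes: [(0, 1), (0, 3), (0, 4), (0, 11), (0, 12), (0, 14), (1, 1), (1, 3), (1, 4), (1, 11), (1, 12), (1, 14), (2, 1), (2, 3), (2, 4), (2, 11), (2, 12), (2, 14), (3, 1), (3, 3), (3, 4), (3, 11), (3, 12), (3, 14), (4, 1), (4, 3), (4, 4), (4, 11), (4, 12), (4, 14), (5, 1), (5, 3), (5, 4), (5, 11), (5, 12), (5, 14), (6, 1), (6, 3), (6, 4), (6, 11), (6, 12), (6, 14), (7, 1), (7, 3), (7, 4), (7, 11), (7, 12), (7, 14)]

Answer: yes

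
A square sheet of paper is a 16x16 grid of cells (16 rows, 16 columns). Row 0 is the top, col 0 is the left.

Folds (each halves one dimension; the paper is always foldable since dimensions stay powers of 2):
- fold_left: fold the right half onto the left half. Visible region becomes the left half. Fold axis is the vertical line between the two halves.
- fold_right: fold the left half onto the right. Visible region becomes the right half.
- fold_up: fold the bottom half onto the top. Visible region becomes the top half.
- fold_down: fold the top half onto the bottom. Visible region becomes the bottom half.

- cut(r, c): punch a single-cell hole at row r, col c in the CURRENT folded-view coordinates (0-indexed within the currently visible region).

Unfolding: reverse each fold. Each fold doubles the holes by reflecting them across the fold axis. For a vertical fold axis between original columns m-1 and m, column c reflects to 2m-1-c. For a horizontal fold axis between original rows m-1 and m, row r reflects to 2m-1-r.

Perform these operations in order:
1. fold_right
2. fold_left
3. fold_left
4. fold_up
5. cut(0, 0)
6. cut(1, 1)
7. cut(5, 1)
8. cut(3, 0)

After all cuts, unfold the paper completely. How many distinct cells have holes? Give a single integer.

Op 1 fold_right: fold axis v@8; visible region now rows[0,16) x cols[8,16) = 16x8
Op 2 fold_left: fold axis v@12; visible region now rows[0,16) x cols[8,12) = 16x4
Op 3 fold_left: fold axis v@10; visible region now rows[0,16) x cols[8,10) = 16x2
Op 4 fold_up: fold axis h@8; visible region now rows[0,8) x cols[8,10) = 8x2
Op 5 cut(0, 0): punch at orig (0,8); cuts so far [(0, 8)]; region rows[0,8) x cols[8,10) = 8x2
Op 6 cut(1, 1): punch at orig (1,9); cuts so far [(0, 8), (1, 9)]; region rows[0,8) x cols[8,10) = 8x2
Op 7 cut(5, 1): punch at orig (5,9); cuts so far [(0, 8), (1, 9), (5, 9)]; region rows[0,8) x cols[8,10) = 8x2
Op 8 cut(3, 0): punch at orig (3,8); cuts so far [(0, 8), (1, 9), (3, 8), (5, 9)]; region rows[0,8) x cols[8,10) = 8x2
Unfold 1 (reflect across h@8): 8 holes -> [(0, 8), (1, 9), (3, 8), (5, 9), (10, 9), (12, 8), (14, 9), (15, 8)]
Unfold 2 (reflect across v@10): 16 holes -> [(0, 8), (0, 11), (1, 9), (1, 10), (3, 8), (3, 11), (5, 9), (5, 10), (10, 9), (10, 10), (12, 8), (12, 11), (14, 9), (14, 10), (15, 8), (15, 11)]
Unfold 3 (reflect across v@12): 32 holes -> [(0, 8), (0, 11), (0, 12), (0, 15), (1, 9), (1, 10), (1, 13), (1, 14), (3, 8), (3, 11), (3, 12), (3, 15), (5, 9), (5, 10), (5, 13), (5, 14), (10, 9), (10, 10), (10, 13), (10, 14), (12, 8), (12, 11), (12, 12), (12, 15), (14, 9), (14, 10), (14, 13), (14, 14), (15, 8), (15, 11), (15, 12), (15, 15)]
Unfold 4 (reflect across v@8): 64 holes -> [(0, 0), (0, 3), (0, 4), (0, 7), (0, 8), (0, 11), (0, 12), (0, 15), (1, 1), (1, 2), (1, 5), (1, 6), (1, 9), (1, 10), (1, 13), (1, 14), (3, 0), (3, 3), (3, 4), (3, 7), (3, 8), (3, 11), (3, 12), (3, 15), (5, 1), (5, 2), (5, 5), (5, 6), (5, 9), (5, 10), (5, 13), (5, 14), (10, 1), (10, 2), (10, 5), (10, 6), (10, 9), (10, 10), (10, 13), (10, 14), (12, 0), (12, 3), (12, 4), (12, 7), (12, 8), (12, 11), (12, 12), (12, 15), (14, 1), (14, 2), (14, 5), (14, 6), (14, 9), (14, 10), (14, 13), (14, 14), (15, 0), (15, 3), (15, 4), (15, 7), (15, 8), (15, 11), (15, 12), (15, 15)]

Answer: 64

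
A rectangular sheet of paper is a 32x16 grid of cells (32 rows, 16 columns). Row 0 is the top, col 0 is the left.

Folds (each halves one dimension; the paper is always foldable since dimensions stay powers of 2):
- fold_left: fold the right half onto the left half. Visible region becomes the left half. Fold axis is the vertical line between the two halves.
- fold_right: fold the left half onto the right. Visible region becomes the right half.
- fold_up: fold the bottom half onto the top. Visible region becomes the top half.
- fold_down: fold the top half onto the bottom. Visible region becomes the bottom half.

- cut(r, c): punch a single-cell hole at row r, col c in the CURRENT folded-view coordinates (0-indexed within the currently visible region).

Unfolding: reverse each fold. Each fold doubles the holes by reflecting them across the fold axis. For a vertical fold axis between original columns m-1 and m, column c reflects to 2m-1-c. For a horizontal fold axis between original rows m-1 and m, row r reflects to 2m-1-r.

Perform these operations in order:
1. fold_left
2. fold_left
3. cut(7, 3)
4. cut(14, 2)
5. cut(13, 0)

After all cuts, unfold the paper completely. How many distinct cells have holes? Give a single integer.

Op 1 fold_left: fold axis v@8; visible region now rows[0,32) x cols[0,8) = 32x8
Op 2 fold_left: fold axis v@4; visible region now rows[0,32) x cols[0,4) = 32x4
Op 3 cut(7, 3): punch at orig (7,3); cuts so far [(7, 3)]; region rows[0,32) x cols[0,4) = 32x4
Op 4 cut(14, 2): punch at orig (14,2); cuts so far [(7, 3), (14, 2)]; region rows[0,32) x cols[0,4) = 32x4
Op 5 cut(13, 0): punch at orig (13,0); cuts so far [(7, 3), (13, 0), (14, 2)]; region rows[0,32) x cols[0,4) = 32x4
Unfold 1 (reflect across v@4): 6 holes -> [(7, 3), (7, 4), (13, 0), (13, 7), (14, 2), (14, 5)]
Unfold 2 (reflect across v@8): 12 holes -> [(7, 3), (7, 4), (7, 11), (7, 12), (13, 0), (13, 7), (13, 8), (13, 15), (14, 2), (14, 5), (14, 10), (14, 13)]

Answer: 12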